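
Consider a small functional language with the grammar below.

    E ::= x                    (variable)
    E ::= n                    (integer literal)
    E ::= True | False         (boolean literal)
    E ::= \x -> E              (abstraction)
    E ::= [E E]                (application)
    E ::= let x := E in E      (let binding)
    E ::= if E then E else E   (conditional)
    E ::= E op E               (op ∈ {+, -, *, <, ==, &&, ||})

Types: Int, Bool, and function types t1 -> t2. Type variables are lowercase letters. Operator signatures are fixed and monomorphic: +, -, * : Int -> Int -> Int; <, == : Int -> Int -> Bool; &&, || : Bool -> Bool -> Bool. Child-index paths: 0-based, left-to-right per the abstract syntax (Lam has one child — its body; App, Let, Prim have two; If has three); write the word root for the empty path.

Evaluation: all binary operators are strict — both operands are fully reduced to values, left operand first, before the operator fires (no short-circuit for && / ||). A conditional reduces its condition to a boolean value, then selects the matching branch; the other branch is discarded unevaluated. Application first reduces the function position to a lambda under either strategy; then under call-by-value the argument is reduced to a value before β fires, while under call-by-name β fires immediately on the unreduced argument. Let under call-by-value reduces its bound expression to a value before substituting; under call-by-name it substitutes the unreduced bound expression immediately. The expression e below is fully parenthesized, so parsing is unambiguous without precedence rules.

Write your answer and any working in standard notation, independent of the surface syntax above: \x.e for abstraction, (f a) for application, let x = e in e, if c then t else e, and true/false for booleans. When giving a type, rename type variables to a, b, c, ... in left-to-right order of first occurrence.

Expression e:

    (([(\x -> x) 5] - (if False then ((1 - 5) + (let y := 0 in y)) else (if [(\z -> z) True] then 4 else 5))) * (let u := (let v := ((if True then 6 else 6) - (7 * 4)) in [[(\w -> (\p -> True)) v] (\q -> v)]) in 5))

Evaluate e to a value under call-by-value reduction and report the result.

Answer: 5

Working:
step 0: ((((\x.x) 5) - (if false then ((1 - 5) + (let y = 0 in y)) else (if ((\z.z) true) then 4 else 5))) * (let u = (let v = ((if true then 6 else 6) - (7 * 4)) in (((\w.(\p.true)) v) (\q.v))) in 5))
step 1: [beta@0.0] ((5 - (if false then ((1 - 5) + (let y = 0 in y)) else (if ((\z.z) true) then 4 else 5))) * (let u = (let v = ((if true then 6 else 6) - (7 * 4)) in (((\w.(\p.true)) v) (\q.v))) in 5))
step 2: [if@0.1] ((5 - (if ((\z.z) true) then 4 else 5)) * (let u = (let v = ((if true then 6 else 6) - (7 * 4)) in (((\w.(\p.true)) v) (\q.v))) in 5))
step 3: [beta@0.1.0] ((5 - (if true then 4 else 5)) * (let u = (let v = ((if true then 6 else 6) - (7 * 4)) in (((\w.(\p.true)) v) (\q.v))) in 5))
step 4: [if@0.1] ((5 - 4) * (let u = (let v = ((if true then 6 else 6) - (7 * 4)) in (((\w.(\p.true)) v) (\q.v))) in 5))
step 5: [delta@0] (1 * (let u = (let v = ((if true then 6 else 6) - (7 * 4)) in (((\w.(\p.true)) v) (\q.v))) in 5))
step 6: [if@1.0.0.0] (1 * (let u = (let v = (6 - (7 * 4)) in (((\w.(\p.true)) v) (\q.v))) in 5))
step 7: [delta@1.0.0.1] (1 * (let u = (let v = (6 - 28) in (((\w.(\p.true)) v) (\q.v))) in 5))
step 8: [delta@1.0.0] (1 * (let u = (let v = -22 in (((\w.(\p.true)) v) (\q.v))) in 5))
step 9: [let@1.0] (1 * (let u = (((\w.(\p.true)) -22) (\q.-22)) in 5))
step 10: [beta@1.0.0] (1 * (let u = ((\p.true) (\q.-22)) in 5))
step 11: [beta@1.0] (1 * (let u = true in 5))
step 12: [let@1] (1 * 5)
step 13: [delta@root] 5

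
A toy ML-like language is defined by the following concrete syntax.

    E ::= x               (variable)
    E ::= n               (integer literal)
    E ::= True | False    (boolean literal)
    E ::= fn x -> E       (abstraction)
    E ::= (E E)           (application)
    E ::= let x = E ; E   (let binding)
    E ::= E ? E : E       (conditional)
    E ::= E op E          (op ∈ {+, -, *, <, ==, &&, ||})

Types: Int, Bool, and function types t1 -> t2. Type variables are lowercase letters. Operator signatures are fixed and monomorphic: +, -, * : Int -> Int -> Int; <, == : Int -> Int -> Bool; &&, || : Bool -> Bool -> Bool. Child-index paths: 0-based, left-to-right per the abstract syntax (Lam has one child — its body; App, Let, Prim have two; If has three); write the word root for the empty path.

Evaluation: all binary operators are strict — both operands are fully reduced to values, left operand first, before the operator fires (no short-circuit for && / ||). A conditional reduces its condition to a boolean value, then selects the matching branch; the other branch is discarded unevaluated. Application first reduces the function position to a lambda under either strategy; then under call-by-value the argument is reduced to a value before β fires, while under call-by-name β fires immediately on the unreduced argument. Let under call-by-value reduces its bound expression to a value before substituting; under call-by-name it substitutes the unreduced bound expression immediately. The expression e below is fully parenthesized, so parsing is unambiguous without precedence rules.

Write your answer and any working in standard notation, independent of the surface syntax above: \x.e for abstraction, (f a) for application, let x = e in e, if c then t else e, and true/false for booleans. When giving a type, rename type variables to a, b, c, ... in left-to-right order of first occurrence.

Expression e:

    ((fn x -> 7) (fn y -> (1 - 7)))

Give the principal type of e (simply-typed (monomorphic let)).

Trace:
\x._ : a -> Int
  unify Int ~ Int
  unify Int ~ Int
\y._ : b -> Int
  unify a -> Int ~ (b -> Int) -> c
  unify a ~ b -> Int
  unify Int ~ c
_ _ : Int

Answer: Int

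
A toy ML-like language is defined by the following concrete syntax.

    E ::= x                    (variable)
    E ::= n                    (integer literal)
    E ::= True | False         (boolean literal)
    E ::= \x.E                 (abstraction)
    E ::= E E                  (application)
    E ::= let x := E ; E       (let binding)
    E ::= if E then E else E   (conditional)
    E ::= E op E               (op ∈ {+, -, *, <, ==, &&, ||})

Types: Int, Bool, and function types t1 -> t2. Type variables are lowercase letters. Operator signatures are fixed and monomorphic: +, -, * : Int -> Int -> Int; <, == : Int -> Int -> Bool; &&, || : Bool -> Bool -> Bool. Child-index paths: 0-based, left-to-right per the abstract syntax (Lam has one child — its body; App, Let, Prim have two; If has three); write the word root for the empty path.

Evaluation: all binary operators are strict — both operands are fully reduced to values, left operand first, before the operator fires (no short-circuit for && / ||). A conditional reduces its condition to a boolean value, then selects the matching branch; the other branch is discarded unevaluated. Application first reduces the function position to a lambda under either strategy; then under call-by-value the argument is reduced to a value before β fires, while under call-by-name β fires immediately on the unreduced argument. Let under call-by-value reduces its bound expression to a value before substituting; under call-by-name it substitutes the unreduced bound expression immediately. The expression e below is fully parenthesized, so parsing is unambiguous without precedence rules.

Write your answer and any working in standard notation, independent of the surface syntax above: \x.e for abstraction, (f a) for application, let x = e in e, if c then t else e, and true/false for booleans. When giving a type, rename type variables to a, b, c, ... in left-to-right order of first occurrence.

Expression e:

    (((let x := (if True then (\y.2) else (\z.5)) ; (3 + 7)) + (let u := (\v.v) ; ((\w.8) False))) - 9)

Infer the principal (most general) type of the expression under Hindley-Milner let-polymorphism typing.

Answer: Int

Derivation:
  unify Bool ~ Bool
\y._ : a -> Int
\z._ : b -> Int
  unify a -> Int ~ b -> Int
  unify a ~ b
  unify Int ~ Int
let x : forall. b -> Int
  unify Int ~ Int
  unify Int ~ Int
  unify Int ~ Int
v : c
\v._ : c -> c
let u : forall. c -> c
\w._ : d -> Int
  unify d -> Int ~ Bool -> e
  unify d ~ Bool
  unify Int ~ e
_ _ : Int
  unify Int ~ Int
  unify Int ~ Int
  unify Int ~ Int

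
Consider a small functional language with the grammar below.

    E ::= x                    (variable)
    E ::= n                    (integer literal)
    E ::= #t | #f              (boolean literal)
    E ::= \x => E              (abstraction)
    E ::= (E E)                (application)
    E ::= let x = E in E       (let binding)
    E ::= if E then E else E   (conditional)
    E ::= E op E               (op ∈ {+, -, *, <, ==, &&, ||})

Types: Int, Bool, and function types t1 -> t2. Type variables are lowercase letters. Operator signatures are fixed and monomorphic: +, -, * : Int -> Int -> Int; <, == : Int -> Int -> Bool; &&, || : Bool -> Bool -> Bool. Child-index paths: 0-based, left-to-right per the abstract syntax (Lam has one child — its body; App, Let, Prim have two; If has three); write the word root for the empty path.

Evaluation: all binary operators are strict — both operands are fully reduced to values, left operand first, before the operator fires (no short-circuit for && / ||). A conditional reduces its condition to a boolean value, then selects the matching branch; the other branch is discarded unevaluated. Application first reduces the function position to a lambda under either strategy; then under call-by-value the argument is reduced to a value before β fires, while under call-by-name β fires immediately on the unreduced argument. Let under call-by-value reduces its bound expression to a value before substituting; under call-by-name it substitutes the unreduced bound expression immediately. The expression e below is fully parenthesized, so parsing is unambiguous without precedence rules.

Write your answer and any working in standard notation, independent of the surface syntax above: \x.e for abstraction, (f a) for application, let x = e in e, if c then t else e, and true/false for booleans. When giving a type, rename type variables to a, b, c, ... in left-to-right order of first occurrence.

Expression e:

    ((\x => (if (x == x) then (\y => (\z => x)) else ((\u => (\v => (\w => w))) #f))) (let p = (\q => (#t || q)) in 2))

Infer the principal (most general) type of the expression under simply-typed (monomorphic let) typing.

Answer: a -> Int -> Int

Trace:
x : a
  unify a ~ Int
x : Int
  unify Int ~ Int
  unify Bool ~ Bool
x : Int
\z._ : c -> Int
\y._ : b -> c -> Int
w : f
\w._ : f -> f
\v._ : e -> f -> f
\u._ : d -> e -> f -> f
  unify d -> e -> f -> f ~ Bool -> g
  unify d ~ Bool
  unify e -> f -> f ~ g
_ _ : e -> f -> f
  unify b -> c -> Int ~ e -> f -> f
  unify b ~ e
  unify c -> Int ~ f -> f
  unify c ~ f
  unify Int ~ f
\x._ : Int -> e -> Int -> Int
  unify Bool ~ Bool
q : h
  unify h ~ Bool
\q._ : Bool -> Bool
let p : Bool -> Bool
  unify Int -> e -> Int -> Int ~ Int -> i
  unify Int ~ Int
  unify e -> Int -> Int ~ i
_ _ : e -> Int -> Int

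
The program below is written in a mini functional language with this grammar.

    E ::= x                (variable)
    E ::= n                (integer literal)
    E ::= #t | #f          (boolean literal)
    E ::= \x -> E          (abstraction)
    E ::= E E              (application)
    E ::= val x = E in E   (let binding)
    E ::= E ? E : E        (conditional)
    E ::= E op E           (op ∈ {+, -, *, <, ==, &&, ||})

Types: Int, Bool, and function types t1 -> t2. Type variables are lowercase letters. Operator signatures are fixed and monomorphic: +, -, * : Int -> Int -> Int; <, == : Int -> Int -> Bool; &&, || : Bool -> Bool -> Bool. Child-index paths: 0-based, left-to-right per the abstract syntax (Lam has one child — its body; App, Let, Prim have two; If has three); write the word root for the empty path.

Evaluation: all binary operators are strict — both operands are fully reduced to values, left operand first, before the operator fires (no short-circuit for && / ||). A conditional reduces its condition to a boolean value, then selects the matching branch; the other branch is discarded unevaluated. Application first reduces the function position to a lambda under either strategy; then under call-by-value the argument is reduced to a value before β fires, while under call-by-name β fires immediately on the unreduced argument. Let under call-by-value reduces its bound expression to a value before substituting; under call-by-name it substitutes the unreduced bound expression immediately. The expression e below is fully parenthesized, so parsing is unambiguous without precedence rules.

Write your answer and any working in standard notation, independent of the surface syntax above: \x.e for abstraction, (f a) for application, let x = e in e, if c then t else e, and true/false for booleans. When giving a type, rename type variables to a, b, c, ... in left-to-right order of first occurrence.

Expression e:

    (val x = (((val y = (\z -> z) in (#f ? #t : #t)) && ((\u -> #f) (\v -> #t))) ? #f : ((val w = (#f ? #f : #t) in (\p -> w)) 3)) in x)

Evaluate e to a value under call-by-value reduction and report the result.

Answer: true

Derivation:
step 0: (let x = (if ((let y = (\z.z) in (if false then true else true)) && ((\u.false) (\v.true))) then false else ((let w = (if false then false else true) in (\p.w)) 3)) in x)
step 1: [let@0.0.0] (let x = (if ((if false then true else true) && ((\u.false) (\v.true))) then false else ((let w = (if false then false else true) in (\p.w)) 3)) in x)
step 2: [if@0.0.0] (let x = (if (true && ((\u.false) (\v.true))) then false else ((let w = (if false then false else true) in (\p.w)) 3)) in x)
step 3: [beta@0.0.1] (let x = (if (true && false) then false else ((let w = (if false then false else true) in (\p.w)) 3)) in x)
step 4: [delta@0.0] (let x = (if false then false else ((let w = (if false then false else true) in (\p.w)) 3)) in x)
step 5: [if@0] (let x = ((let w = (if false then false else true) in (\p.w)) 3) in x)
step 6: [if@0.0.0] (let x = ((let w = true in (\p.w)) 3) in x)
step 7: [let@0.0] (let x = ((\p.true) 3) in x)
step 8: [beta@0] (let x = true in x)
step 9: [let@root] true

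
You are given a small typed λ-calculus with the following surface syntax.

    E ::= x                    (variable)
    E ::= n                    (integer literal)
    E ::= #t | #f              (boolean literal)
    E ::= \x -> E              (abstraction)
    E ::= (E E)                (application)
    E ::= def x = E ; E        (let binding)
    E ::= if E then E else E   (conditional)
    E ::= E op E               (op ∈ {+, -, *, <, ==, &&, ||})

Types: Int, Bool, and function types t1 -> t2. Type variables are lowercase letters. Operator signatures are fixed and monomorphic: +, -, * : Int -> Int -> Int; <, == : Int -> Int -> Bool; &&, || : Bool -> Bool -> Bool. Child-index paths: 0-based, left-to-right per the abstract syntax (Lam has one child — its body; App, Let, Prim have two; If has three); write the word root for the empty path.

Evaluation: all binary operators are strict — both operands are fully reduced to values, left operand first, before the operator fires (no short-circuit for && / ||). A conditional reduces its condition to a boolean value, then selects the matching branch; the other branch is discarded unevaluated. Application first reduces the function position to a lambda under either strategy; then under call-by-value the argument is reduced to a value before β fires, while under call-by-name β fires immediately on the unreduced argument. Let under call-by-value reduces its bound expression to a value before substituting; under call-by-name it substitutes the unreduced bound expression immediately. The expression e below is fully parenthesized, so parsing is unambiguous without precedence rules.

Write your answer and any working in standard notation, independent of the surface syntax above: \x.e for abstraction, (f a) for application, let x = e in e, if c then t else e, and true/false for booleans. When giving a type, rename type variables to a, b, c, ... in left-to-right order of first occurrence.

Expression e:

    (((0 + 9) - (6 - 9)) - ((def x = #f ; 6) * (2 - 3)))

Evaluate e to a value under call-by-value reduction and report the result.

Trace:
step 0: (((0 + 9) - (6 - 9)) - ((let x = false in 6) * (2 - 3)))
step 1: [delta@0.0] ((9 - (6 - 9)) - ((let x = false in 6) * (2 - 3)))
step 2: [delta@0.1] ((9 - -3) - ((let x = false in 6) * (2 - 3)))
step 3: [delta@0] (12 - ((let x = false in 6) * (2 - 3)))
step 4: [let@1.0] (12 - (6 * (2 - 3)))
step 5: [delta@1.1] (12 - (6 * -1))
step 6: [delta@1] (12 - -6)
step 7: [delta@root] 18

Answer: 18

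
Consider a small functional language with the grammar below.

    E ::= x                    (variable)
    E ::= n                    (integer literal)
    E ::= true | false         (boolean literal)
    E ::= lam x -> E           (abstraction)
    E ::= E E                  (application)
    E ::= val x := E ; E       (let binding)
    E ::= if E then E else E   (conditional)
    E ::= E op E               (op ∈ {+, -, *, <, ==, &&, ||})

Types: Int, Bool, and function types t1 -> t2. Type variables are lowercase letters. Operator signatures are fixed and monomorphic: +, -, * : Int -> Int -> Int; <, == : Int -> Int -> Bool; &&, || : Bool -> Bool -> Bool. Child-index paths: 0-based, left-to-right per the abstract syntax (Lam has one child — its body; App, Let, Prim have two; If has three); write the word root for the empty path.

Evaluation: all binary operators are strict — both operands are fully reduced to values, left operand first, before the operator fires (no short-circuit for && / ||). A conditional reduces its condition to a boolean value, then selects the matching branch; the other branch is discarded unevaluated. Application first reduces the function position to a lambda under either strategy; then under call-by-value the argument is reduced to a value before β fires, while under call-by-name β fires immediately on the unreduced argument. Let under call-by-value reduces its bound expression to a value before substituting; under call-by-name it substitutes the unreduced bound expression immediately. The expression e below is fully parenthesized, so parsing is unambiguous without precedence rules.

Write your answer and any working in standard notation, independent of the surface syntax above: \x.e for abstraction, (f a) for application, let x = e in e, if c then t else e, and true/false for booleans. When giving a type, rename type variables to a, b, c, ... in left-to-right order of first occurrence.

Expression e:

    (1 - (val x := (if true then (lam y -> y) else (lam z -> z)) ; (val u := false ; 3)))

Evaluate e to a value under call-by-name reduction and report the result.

Answer: -2

Trace:
step 0: (1 - (let x = (if true then (\y.y) else (\z.z)) in (let u = false in 3)))
step 1: [let@1] (1 - (let u = false in 3))
step 2: [let@1] (1 - 3)
step 3: [delta@root] -2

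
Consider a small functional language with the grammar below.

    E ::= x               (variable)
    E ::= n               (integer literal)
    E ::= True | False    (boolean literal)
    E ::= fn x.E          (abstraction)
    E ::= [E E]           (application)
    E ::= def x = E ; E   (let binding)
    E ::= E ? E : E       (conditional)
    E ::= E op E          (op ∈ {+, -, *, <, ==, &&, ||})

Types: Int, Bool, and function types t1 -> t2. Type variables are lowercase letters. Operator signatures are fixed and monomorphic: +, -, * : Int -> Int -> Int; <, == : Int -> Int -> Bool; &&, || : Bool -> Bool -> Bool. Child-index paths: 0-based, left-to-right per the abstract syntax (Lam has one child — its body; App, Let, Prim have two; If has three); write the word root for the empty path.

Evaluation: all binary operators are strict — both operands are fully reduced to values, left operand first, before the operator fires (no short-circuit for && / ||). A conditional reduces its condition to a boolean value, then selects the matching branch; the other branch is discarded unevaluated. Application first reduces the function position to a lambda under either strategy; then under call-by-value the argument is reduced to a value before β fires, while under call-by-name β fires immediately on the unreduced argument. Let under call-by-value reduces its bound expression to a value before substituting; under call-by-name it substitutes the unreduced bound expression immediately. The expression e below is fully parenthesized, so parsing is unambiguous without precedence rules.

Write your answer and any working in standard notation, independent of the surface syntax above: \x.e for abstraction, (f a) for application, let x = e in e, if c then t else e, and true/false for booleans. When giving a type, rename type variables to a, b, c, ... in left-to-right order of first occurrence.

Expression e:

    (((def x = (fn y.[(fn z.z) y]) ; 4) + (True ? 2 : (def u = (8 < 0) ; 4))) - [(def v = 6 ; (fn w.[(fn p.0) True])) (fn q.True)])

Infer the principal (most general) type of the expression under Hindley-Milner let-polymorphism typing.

Derivation:
z : b
\z._ : b -> b
y : a
  unify b -> b ~ a -> c
  unify b ~ a
  unify a ~ c
_ _ : c
\y._ : c -> c
let x : forall. c -> c
  unify Int ~ Int
  unify Bool ~ Bool
  unify Int ~ Int
  unify Int ~ Int
let u : Bool
  unify Int ~ Int
  unify Int ~ Int
  unify Int ~ Int
let v : Int
\p._ : e -> Int
  unify e -> Int ~ Bool -> f
  unify e ~ Bool
  unify Int ~ f
_ _ : Int
\w._ : d -> Int
\q._ : g -> Bool
  unify d -> Int ~ (g -> Bool) -> h
  unify d ~ g -> Bool
  unify Int ~ h
_ _ : Int
  unify Int ~ Int

Answer: Int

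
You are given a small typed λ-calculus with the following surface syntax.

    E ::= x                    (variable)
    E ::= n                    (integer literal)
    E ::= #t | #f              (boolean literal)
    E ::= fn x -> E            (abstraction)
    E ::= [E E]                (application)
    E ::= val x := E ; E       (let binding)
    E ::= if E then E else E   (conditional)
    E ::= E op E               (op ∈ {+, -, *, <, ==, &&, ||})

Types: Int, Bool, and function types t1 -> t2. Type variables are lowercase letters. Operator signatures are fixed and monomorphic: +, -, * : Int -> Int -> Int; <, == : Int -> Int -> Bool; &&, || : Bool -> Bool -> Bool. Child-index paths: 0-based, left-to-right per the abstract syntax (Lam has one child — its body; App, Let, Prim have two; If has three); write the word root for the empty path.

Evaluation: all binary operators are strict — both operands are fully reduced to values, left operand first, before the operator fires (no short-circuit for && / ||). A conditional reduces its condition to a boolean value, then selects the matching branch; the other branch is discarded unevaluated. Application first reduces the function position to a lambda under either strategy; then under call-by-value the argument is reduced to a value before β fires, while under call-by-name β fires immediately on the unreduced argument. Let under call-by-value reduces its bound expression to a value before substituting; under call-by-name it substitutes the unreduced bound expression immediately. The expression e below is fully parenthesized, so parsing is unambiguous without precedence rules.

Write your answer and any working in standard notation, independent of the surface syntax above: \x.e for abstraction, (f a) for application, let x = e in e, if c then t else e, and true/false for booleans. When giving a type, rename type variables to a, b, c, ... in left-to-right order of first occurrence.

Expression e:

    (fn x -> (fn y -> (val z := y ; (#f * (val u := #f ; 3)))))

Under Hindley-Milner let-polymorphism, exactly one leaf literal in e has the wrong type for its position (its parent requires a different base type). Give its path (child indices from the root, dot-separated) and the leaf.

Answer: 0.0.1.0 : false

Trace:
y : b
let z : b
  unify Bool ~ Int
  FAIL: mismatch Bool ~ Int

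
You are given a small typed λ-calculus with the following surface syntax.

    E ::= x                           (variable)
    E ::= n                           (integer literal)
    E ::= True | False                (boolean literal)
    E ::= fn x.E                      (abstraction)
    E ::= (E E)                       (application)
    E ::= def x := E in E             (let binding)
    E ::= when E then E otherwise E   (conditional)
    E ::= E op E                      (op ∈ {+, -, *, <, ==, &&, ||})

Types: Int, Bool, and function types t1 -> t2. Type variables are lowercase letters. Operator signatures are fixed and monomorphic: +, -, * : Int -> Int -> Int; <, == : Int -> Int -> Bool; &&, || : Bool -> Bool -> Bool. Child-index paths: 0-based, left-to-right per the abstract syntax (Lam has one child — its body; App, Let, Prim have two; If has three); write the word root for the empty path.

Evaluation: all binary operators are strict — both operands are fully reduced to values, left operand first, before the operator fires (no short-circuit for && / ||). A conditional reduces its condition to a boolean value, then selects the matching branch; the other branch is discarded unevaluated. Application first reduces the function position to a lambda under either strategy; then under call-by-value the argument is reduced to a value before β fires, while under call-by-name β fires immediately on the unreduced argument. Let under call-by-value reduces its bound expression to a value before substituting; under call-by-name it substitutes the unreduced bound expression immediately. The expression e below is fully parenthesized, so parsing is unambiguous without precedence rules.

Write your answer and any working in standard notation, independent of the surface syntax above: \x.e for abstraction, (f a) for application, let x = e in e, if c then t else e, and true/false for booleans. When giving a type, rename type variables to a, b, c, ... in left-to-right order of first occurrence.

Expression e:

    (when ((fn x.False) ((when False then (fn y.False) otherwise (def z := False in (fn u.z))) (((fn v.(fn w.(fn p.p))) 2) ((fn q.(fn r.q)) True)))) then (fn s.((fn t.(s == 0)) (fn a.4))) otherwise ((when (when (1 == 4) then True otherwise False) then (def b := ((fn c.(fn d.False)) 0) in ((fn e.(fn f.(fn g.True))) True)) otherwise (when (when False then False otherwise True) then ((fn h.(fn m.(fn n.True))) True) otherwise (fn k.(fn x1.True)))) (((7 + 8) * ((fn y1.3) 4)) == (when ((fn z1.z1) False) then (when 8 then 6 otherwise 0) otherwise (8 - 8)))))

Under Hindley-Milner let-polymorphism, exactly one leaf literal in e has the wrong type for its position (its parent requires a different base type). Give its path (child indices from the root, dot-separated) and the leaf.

Working:
\x._ : a -> Bool
  unify Bool ~ Bool
\y._ : b -> Bool
let z : Bool
z : Bool
\u._ : c -> Bool
  unify b -> Bool ~ c -> Bool
  unify b ~ c
  unify Bool ~ Bool
p : f
\p._ : f -> f
\w._ : e -> f -> f
\v._ : d -> e -> f -> f
  unify d -> e -> f -> f ~ Int -> g
  unify d ~ Int
  unify e -> f -> f ~ g
_ _ : e -> f -> f
q : h
\r._ : i -> h
\q._ : h -> i -> h
  unify h -> i -> h ~ Bool -> j
  unify h ~ Bool
  unify i -> Bool ~ j
_ _ : i -> Bool
  unify e -> f -> f ~ (i -> Bool) -> k
  unify e ~ i -> Bool
  unify f -> f ~ k
_ _ : f -> f
  unify c -> Bool ~ (f -> f) -> l
  unify c ~ f -> f
  unify Bool ~ l
_ _ : Bool
  unify a -> Bool ~ Bool -> m
  unify a ~ Bool
  unify Bool ~ m
_ _ : Bool
  unify Bool ~ Bool
s : n
  unify n ~ Int
  unify Int ~ Int
\t._ : o -> Bool
\a._ : p -> Int
  unify o -> Bool ~ (p -> Int) -> q
  unify o ~ p -> Int
  unify Bool ~ q
_ _ : Bool
\s._ : Int -> Bool
  unify Int ~ Int
  unify Int ~ Int
  unify Bool ~ Bool
  unify Bool ~ Bool
  unify Bool ~ Bool
\d._ : s -> Bool
\c._ : r -> s -> Bool
  unify r -> s -> Bool ~ Int -> t
  unify r ~ Int
  unify s -> Bool ~ t
_ _ : s -> Bool
let b : forall. s -> Bool
\g._ : w -> Bool
\f._ : v -> w -> Bool
\e._ : u -> v -> w -> Bool
  unify u -> v -> w -> Bool ~ Bool -> x
  unify u ~ Bool
  unify v -> w -> Bool ~ x
_ _ : v -> w -> Bool
  unify Bool ~ Bool
  unify Bool ~ Bool
  unify Bool ~ Bool
\n._ : t26 -> Bool
\m._ : z -> t26 -> Bool
\h._ : y -> z -> t26 -> Bool
  unify y -> z -> t26 -> Bool ~ Bool -> t27
  unify y ~ Bool
  unify z -> t26 -> Bool ~ t27
_ _ : z -> t26 -> Bool
\x1._ : t29 -> Bool
\k._ : t28 -> t29 -> Bool
  unify z -> t26 -> Bool ~ t28 -> t29 -> Bool
  unify z ~ t28
  unify t26 -> Bool ~ t29 -> Bool
  unify t26 ~ t29
  unify Bool ~ Bool
  unify v -> w -> Bool ~ t28 -> t29 -> Bool
  unify v ~ t28
  unify w -> Bool ~ t29 -> Bool
  unify w ~ t29
  unify Bool ~ Bool
  unify Int ~ Int
  unify Int ~ Int
  unify Int ~ Int
\y1._ : t30 -> Int
  unify t30 -> Int ~ Int -> t31
  unify t30 ~ Int
  unify Int ~ t31
_ _ : Int
  unify Int ~ Int
  unify Int ~ Int
z1 : t32
\z1._ : t32 -> t32
  unify t32 -> t32 ~ Bool -> t33
  unify t32 ~ Bool
  unify Bool ~ t33
_ _ : Bool
  unify Bool ~ Bool
  unify Int ~ Bool
  FAIL: mismatch Int ~ Bool

Answer: 2.1.1.1.0 : 8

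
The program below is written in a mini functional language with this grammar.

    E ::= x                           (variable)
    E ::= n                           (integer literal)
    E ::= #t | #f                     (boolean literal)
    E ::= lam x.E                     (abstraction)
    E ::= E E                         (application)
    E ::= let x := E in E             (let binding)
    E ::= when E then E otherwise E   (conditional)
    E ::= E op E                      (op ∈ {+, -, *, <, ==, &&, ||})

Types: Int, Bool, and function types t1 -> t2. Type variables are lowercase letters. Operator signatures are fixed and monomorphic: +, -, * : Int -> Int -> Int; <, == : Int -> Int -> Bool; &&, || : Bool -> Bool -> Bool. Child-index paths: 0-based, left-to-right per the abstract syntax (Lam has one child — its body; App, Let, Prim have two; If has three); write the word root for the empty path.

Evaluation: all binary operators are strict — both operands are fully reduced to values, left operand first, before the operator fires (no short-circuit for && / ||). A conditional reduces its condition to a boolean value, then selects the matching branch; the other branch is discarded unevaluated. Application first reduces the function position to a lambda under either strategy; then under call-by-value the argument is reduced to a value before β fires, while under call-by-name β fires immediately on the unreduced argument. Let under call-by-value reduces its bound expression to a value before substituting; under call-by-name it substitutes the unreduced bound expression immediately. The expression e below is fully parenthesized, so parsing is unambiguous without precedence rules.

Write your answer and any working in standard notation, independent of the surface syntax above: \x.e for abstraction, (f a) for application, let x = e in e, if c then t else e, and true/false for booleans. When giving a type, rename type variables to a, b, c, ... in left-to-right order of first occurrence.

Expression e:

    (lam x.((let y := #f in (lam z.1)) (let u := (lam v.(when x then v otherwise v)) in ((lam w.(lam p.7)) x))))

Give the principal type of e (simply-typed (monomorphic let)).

Answer: Bool -> Int

Derivation:
let y : Bool
\z._ : b -> Int
x : a
  unify a ~ Bool
v : c
v : c
  unify c ~ c
\v._ : c -> c
let u : c -> c
\p._ : e -> Int
\w._ : d -> e -> Int
x : Bool
  unify d -> e -> Int ~ Bool -> f
  unify d ~ Bool
  unify e -> Int ~ f
_ _ : e -> Int
  unify b -> Int ~ (e -> Int) -> g
  unify b ~ e -> Int
  unify Int ~ g
_ _ : Int
\x._ : Bool -> Int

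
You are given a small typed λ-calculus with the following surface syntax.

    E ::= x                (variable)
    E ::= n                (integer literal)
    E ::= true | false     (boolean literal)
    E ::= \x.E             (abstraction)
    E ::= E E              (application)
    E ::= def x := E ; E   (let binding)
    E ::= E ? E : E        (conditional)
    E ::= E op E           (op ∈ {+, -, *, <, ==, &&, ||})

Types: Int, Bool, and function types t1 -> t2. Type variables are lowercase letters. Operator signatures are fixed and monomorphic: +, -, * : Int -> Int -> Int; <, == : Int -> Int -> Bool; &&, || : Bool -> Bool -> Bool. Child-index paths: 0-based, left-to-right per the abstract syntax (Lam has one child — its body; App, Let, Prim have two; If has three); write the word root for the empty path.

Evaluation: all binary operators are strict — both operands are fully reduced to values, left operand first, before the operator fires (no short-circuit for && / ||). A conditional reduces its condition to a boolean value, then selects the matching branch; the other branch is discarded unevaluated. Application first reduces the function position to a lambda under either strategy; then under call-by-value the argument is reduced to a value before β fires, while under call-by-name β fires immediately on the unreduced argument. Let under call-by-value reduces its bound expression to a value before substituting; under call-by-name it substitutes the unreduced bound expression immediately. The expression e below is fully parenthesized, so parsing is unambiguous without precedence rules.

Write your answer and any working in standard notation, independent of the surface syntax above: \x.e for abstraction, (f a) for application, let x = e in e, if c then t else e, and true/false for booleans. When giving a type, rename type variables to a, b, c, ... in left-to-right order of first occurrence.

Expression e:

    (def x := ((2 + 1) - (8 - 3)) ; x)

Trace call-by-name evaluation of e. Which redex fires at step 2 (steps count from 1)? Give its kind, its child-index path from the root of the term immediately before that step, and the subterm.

Trace:
step 0: (let x = ((2 + 1) - (8 - 3)) in x)
step 1: [let@root] ((2 + 1) - (8 - 3))
step 2: [delta@0] (3 - (8 - 3))

Answer: delta at 0 : (2 + 1)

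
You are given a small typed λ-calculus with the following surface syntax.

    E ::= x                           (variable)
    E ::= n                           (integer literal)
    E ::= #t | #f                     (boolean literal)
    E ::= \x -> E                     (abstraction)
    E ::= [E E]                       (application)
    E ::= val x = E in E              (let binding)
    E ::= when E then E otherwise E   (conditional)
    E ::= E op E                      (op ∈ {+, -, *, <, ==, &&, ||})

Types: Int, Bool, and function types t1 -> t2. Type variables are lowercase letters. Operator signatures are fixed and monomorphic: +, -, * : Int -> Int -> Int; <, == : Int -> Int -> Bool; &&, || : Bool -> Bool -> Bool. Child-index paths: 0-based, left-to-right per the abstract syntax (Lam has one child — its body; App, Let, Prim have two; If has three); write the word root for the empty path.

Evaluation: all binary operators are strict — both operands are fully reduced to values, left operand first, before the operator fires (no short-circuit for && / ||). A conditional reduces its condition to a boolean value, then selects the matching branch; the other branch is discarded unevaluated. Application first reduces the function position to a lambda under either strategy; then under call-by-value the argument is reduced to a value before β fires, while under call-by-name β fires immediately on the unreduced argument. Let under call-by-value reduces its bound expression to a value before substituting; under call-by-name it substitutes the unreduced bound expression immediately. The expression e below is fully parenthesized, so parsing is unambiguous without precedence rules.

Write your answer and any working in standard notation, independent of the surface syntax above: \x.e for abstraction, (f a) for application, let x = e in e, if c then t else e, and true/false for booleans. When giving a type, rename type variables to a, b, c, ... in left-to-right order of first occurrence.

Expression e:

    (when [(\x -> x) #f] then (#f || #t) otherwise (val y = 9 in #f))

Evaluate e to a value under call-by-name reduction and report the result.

Answer: false

Trace:
step 0: (if ((\x.x) false) then (false || true) else (let y = 9 in false))
step 1: [beta@0] (if false then (false || true) else (let y = 9 in false))
step 2: [if@root] (let y = 9 in false)
step 3: [let@root] false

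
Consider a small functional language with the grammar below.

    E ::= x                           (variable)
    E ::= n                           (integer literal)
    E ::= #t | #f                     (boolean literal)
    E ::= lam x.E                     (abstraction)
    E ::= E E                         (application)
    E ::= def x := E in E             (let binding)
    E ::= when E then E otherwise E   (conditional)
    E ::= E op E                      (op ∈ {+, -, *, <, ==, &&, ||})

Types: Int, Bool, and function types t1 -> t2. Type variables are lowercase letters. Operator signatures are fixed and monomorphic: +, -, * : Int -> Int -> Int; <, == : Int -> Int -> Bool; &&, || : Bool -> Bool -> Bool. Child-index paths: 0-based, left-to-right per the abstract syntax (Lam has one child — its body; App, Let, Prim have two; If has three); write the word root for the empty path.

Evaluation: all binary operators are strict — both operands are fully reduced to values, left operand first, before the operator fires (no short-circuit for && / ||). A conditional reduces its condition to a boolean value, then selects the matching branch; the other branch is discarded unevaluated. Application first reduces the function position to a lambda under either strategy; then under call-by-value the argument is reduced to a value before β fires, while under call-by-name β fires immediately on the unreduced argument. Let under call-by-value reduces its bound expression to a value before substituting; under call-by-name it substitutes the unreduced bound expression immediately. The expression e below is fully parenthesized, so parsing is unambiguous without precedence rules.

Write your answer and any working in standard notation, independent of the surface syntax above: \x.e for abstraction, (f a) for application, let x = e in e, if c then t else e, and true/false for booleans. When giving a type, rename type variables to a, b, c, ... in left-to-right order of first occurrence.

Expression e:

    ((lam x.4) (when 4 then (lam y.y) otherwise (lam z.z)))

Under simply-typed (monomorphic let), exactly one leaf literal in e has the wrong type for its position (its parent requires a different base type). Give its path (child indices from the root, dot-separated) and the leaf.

Answer: 1.0 : 4

Trace:
\x._ : a -> Int
  unify Int ~ Bool
  FAIL: mismatch Int ~ Bool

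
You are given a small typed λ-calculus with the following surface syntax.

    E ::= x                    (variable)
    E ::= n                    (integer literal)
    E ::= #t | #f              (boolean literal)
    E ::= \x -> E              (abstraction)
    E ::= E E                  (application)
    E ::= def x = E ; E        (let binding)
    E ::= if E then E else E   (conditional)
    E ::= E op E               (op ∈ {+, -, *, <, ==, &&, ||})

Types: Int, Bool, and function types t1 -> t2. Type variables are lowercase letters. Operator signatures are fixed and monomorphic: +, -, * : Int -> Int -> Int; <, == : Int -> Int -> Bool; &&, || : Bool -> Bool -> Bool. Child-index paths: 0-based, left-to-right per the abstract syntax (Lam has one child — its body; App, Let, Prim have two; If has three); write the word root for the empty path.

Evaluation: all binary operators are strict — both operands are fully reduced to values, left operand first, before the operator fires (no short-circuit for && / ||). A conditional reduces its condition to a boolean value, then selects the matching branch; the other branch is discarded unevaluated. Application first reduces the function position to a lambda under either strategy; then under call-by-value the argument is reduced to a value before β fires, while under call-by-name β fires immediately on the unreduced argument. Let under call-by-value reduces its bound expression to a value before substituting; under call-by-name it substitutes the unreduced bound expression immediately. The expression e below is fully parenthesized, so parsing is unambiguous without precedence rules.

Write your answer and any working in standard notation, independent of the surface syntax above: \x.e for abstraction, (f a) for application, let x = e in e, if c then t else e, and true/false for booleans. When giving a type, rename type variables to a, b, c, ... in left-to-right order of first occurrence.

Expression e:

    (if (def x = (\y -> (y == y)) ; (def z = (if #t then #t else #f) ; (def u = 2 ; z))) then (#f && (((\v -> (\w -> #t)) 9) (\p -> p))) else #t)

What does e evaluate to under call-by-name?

Working:
step 0: (if (let x = (\y.(y == y)) in (let z = (if true then true else false) in (let u = 2 in z))) then (false && (((\v.(\w.true)) 9) (\p.p))) else true)
step 1: [let@0] (if (let z = (if true then true else false) in (let u = 2 in z)) then (false && (((\v.(\w.true)) 9) (\p.p))) else true)
step 2: [let@0] (if (let u = 2 in (if true then true else false)) then (false && (((\v.(\w.true)) 9) (\p.p))) else true)
step 3: [let@0] (if (if true then true else false) then (false && (((\v.(\w.true)) 9) (\p.p))) else true)
step 4: [if@0] (if true then (false && (((\v.(\w.true)) 9) (\p.p))) else true)
step 5: [if@root] (false && (((\v.(\w.true)) 9) (\p.p)))
step 6: [beta@1.0] (false && ((\w.true) (\p.p)))
step 7: [beta@1] (false && true)
step 8: [delta@root] false

Answer: false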